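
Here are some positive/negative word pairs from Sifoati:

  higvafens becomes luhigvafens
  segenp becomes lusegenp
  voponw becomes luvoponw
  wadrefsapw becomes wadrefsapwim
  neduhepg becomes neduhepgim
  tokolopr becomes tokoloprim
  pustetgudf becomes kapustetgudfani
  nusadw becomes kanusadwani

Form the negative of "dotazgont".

ludotazgont

"dotazgont" has second-to-last letter 'n'. The stems whose second-to-last letter is 'n' (higvafens → luhigvafens, segenp → lusegenp, voponw → luvoponw) add the prefix lu-.
The other patterns: stems whose second-to-last letter is 'p' add -im; stems whose second-to-last letter is 'd' add ka- … -ani around the stem.
So dotazgont → ludotazgont.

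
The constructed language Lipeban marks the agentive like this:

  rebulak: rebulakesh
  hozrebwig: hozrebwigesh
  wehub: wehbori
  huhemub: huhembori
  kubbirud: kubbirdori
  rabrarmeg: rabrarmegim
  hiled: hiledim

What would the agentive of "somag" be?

somagesh

hozrebwig and rabrarmeg both end in -g yet inflect differently (hozrebwigesh, rabrarmegim), so the final letter is not what conditions the rule; the last vowel is.
"somag" has last vowel 'a'. The one such stem in the data (rebulak → rebulakesh) adds -esh, so the same rule applies.
The other patterns: stems whose last vowel is 'u' delete the last vowel and add -ori; stems whose last vowel is 'e' add -im.
So somag → somagesh.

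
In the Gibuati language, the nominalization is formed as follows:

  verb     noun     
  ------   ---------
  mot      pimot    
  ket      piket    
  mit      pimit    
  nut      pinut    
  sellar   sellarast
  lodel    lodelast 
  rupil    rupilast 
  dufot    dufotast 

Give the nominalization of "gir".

mot and dufot both end in -t yet inflect differently (pimot, dufotast), so the final letter is not what conditions the rule; the number of vowels is.
"gir" has 1 vowel. The stems with 1 vowel (mot → pimot, ket → piket, mit → pimit) add the prefix pi-.
The other pattern: stems with 2 vowels add -ast.
So gir → pigir.

pigir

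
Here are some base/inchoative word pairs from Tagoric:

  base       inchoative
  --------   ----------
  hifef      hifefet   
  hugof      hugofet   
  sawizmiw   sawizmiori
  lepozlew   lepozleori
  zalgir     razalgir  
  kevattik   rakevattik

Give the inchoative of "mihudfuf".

mihudfufet

hifef and lepozlew both have last vowel 'e' yet inflect differently (hifefet, lepozleori), so the last vowel is not what conditions the rule; the final letter is.
"mihudfuf" ends in -f. The stems ending in -f (hifef → hifefet, hugof → hugofet) add -et.
So mihudfuf → mihudfufet.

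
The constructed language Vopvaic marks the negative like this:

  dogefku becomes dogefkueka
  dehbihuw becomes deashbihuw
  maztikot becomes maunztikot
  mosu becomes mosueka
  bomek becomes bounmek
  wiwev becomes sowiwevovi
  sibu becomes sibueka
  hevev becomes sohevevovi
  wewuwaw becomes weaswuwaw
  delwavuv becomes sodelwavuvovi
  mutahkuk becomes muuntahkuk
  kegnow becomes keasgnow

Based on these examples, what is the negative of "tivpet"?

tiunvpet

delwavuv and dehbihuw both have last vowel 'u' yet inflect differently (sodelwavuvovi, deashbihuw), so the last vowel is not what conditions the rule; the final letter is.
"tivpet" ends in -t. The one such stem in the data (maztikot → maunztikot) inserts -un- after the first vowel (as do mutahkuk, bomek), so the same rule applies.
The other patterns: stems ending in -v add so- … -ovi around the stem; stems ending in -w insert -as- after the first vowel; stems ending in -u add -eka.
So tivpet → tiunvpet.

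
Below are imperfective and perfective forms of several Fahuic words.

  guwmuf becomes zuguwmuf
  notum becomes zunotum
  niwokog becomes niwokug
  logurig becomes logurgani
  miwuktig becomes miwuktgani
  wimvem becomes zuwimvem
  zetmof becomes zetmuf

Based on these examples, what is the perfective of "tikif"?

tikfani

niwokog and miwuktig both end in -g yet inflect differently (niwokug, miwuktgani), so the final letter is not what conditions the rule; the last vowel is.
"tikif" has last vowel 'i'. The stems whose last vowel is 'i' (miwuktig → miwuktgani, logurig → logurgani) delete the last vowel and add -ani.
So tikif → tikfani.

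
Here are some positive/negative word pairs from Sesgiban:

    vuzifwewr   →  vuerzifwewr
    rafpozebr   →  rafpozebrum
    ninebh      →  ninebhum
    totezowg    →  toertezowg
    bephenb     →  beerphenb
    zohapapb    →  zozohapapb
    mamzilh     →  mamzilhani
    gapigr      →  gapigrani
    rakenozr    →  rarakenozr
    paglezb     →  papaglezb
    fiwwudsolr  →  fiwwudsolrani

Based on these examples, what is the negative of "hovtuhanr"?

rakenozr and rafpozebr both end in -r yet inflect differently (rarakenozr, rafpozebrum), so the final letter is not what conditions the rule; the second-to-last letter is.
"hovtuhanr" has second-to-last letter 'n'. The one such stem in the data (bephenb → beerphenb) inserts -er- after the first vowel (as do totezowg, vuzifwewr), so the same rule applies.
The other patterns: stems whose second-to-last letter is 'p' or 'z' repeat the first consonant+vowel as a prefix; stems whose second-to-last letter is 'b' add -um; stems whose second-to-last letter is 'g' or 'l' add -ani.
So hovtuhanr → hoervtuhanr.

hoervtuhanr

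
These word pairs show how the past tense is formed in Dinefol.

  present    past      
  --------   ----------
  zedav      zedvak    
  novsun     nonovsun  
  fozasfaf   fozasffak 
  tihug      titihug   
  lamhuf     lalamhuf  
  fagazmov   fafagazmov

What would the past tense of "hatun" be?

fozasfaf and lamhuf both end in -f yet inflect differently (fozasffak, lalamhuf), so the final letter is not what conditions the rule; the last vowel is.
"hatun" has last vowel 'u'. The stems whose last vowel is 'u' (lamhuf → lalamhuf, tihug → titihug, novsun → nonovsun) repeat the first consonant+vowel as a prefix.
So hatun → hahatun.

hahatun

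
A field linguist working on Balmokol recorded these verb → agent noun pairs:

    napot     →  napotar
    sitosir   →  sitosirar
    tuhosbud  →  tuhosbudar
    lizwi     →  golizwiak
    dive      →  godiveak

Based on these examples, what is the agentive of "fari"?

gofariak

sitosir and lizwi both have last vowel 'i' yet inflect differently (sitosirar, golizwiak), so the last vowel is not what conditions the rule; whether the stem ends in a vowel or a consonant is.
"fari" ends in a vowel. The stems ending in a vowel (lizwi → golizwiak, dive → godiveak) add go- … -ak around the stem.
So fari → gofariak.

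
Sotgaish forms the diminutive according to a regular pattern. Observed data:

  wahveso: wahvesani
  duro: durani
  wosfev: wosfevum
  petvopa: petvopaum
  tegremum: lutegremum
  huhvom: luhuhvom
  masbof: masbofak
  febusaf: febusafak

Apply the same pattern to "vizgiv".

vizgivum

wahveso and huhvom both have last vowel 'o' yet inflect differently (wahvesani, luhuhvom), so the last vowel is not what conditions the rule; the final letter is.
"vizgiv" ends in -v. The one such stem in the data (wosfev → wosfevum) adds -um, so the same rule applies.
So vizgiv → vizgivum.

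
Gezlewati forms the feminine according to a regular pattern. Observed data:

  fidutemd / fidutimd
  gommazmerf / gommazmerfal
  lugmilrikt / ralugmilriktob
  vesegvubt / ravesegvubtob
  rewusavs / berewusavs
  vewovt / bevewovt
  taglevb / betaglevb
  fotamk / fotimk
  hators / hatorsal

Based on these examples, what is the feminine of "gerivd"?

hators and rewusavs both end in -s yet inflect differently (hatorsal, berewusavs), so the final letter is not what conditions the rule; the second-to-last letter is.
"gerivd" has second-to-last letter 'v'. The stems whose second-to-last letter is 'v' (rewusavs → berewusavs, taglevb → betaglevb, vewovt → bevewovt) add the prefix be-.
The other patterns: stems whose second-to-last letter is 'r' add -al; stems whose second-to-last letter is 'm' change the last vowel to 'i'; stems whose second-to-last letter is 'b' or 'k' add ra- … -ob around the stem.
So gerivd → begerivd.

begerivd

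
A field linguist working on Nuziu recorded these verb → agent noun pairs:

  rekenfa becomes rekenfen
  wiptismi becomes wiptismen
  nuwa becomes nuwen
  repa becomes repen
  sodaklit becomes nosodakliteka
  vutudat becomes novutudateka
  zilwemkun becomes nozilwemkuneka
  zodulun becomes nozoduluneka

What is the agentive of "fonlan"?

wiptismi and sodaklit both have last vowel 'i' yet inflect differently (wiptismen, nosodakliteka), so the last vowel is not what conditions the rule; whether the stem ends in a vowel or a consonant is.
"fonlan" ends in a consonant. The stems ending in a consonant (sodaklit → nosodakliteka, vutudat → novutudateka, zilwemkun → nozilwemkuneka) add no- … -eka around the stem.
So fonlan → nofonlaneka.

nofonlaneka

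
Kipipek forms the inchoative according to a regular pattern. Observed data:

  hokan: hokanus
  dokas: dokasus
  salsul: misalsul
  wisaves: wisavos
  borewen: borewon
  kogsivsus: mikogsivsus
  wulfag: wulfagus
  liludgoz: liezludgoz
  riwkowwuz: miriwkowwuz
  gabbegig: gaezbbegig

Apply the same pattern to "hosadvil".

hokan and borewen both end in -n yet inflect differently (hokanus, borewon), so the final letter is not what conditions the rule; the last vowel is.
"hosadvil" has last vowel 'i'. The one such stem in the data (gabbegig → gaezbbegig) inserts -ez- after the first vowel (as does liludgoz), so the same rule applies.
So hosadvil → hoezsadvil.

hoezsadvil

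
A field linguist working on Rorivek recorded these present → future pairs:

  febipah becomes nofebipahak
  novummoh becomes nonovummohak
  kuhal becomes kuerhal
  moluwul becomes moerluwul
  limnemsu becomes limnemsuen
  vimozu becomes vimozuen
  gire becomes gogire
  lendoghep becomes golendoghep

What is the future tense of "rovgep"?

gorovgep

"rovgep" ends in -p. The one such stem in the data (lendoghep → golendoghep) adds the prefix go-, so the same rule applies.
The other patterns: stems ending in -h add no- … -ak around the stem; stems ending in -l insert -er- after the first vowel; stems ending in -u add -en.
So rovgep → gorovgep.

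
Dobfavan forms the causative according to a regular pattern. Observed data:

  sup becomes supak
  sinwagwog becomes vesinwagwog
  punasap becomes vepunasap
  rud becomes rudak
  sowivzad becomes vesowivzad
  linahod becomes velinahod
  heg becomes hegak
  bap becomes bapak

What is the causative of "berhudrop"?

veberhudrop

rud and sowivzad both end in -d yet inflect differently (rudak, vesowivzad), so the final letter is not what conditions the rule; the number of vowels is.
"berhudrop" has 3 vowels. The stems with 3 vowels (sowivzad → vesowivzad, punasap → vepunasap, sinwagwog → vesinwagwog) add the prefix ve-.
The other pattern: stems with 1 vowel add -ak.
So berhudrop → veberhudrop.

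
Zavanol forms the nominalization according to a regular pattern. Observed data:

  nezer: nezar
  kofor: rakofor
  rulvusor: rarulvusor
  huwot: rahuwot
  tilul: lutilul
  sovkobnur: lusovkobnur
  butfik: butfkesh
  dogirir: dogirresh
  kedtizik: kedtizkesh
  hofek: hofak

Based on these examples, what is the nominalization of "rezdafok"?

"rezdafok" has last vowel 'o'. The stems whose last vowel is 'o' (huwot → rahuwot, rulvusor → rarulvusor, kofor → rakofor) add the prefix ra-.
The other patterns: stems whose last vowel is 'i' delete the last vowel and add -esh; stems whose last vowel is 'u' add the prefix lu-; stems whose last vowel is 'e' change the last vowel to 'a'.
So rezdafok → rarezdafok.

rarezdafok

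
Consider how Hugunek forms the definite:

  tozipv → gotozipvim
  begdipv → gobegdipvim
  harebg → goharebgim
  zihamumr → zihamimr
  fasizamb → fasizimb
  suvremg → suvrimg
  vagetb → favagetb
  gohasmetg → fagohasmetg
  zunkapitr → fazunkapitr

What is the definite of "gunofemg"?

gunofimg

harebg and suvremg both end in -g yet inflect differently (goharebgim, suvrimg), so the final letter is not what conditions the rule; the second-to-last letter is.
"gunofemg" has second-to-last letter 'm'. The stems whose second-to-last letter is 'm' (zihamumr → zihamimr, fasizamb → fasizimb, suvremg → suvrimg) change the last vowel to 'i'.
So gunofemg → gunofimg.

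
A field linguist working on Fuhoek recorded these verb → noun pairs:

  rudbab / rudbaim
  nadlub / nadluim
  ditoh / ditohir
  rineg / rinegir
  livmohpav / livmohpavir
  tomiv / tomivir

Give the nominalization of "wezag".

rudbab and livmohpav both have last vowel 'a' yet inflect differently (rudbaim, livmohpavir), so the last vowel is not what conditions the rule; the final letter is.
"wezag" ends in -g. The one such stem in the data (rineg → rinegir) adds -ir, so the same rule applies.
So wezag → wezagir.

wezagir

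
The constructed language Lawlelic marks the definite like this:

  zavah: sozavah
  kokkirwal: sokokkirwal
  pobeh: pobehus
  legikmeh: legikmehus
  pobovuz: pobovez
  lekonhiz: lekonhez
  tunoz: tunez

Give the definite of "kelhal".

sokelhal

zavah and pobeh both end in -h yet inflect differently (sozavah, pobehus), so the final letter is not what conditions the rule; the last vowel is.
"kelhal" has last vowel 'a'. The stems whose last vowel is 'a' (zavah → sozavah, kokkirwal → sokokkirwal) add the prefix so-.
The other patterns: stems whose last vowel is 'e' add -us; stems whose last vowel is 'i', 'o' or 'u' change the last vowel to 'e'.
So kelhal → sokelhal.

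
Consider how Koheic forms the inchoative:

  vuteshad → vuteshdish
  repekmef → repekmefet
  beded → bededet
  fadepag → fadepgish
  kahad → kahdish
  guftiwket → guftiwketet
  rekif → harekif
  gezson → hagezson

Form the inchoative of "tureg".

tureget

kahad and beded both end in -d yet inflect differently (kahdish, bededet), so the final letter is not what conditions the rule; the last vowel is.
"tureg" has last vowel 'e'. The stems whose last vowel is 'e' (beded → bededet, guftiwket → guftiwketet, repekmef → repekmefet) add -et.
So tureg → tureget.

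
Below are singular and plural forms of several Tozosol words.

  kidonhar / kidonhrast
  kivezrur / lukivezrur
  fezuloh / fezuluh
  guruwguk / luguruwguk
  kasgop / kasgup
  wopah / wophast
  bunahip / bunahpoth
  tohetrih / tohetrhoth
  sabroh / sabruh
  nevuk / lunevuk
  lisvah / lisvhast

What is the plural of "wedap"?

kivezrur and kidonhar both end in -r yet inflect differently (lukivezrur, kidonhrast), so the final letter is not what conditions the rule; the last vowel is.
"wedap" has last vowel 'a'. The stems whose last vowel is 'a' (kidonhar → kidonhrast, wopah → wophast, lisvah → lisvhast) delete the last vowel and add -ast.
So wedap → wedpast.

wedpast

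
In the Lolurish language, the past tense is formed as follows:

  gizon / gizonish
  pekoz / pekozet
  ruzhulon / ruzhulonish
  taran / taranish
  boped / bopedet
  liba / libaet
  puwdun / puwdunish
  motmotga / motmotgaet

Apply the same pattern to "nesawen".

nesawenish

ruzhulon and pekoz both have last vowel 'o' yet inflect differently (ruzhulonish, pekozet), so the last vowel is not what conditions the rule; the final letter is.
"nesawen" ends in -n. The stems ending in -n (ruzhulon → ruzhulonish, puwdun → puwdunish, gizon → gizonish) add -ish.
The other pattern: stems ending in -a, -d or -z add -et.
So nesawen → nesawenish.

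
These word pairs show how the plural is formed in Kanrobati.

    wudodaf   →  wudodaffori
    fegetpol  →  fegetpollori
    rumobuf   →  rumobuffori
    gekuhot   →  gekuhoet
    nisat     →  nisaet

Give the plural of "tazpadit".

tazpadiet

nisat and wudodaf both have last vowel 'a' yet inflect differently (nisaet, wudodaffori), so the last vowel is not what conditions the rule; the final letter is.
"tazpadit" ends in -t. The stems ending in -t (gekuhot → gekuhoet, nisat → nisaet) drop the final letter and add -et.
So tazpadit → tazpadiet.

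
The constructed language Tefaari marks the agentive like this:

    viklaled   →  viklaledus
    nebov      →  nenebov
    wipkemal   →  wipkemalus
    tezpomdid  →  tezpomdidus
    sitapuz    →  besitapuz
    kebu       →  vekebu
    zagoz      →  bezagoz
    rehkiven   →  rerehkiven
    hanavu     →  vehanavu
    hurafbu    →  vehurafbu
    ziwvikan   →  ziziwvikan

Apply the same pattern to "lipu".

velipu

hanavu and sitapuz both have last vowel 'u' yet inflect differently (vehanavu, besitapuz), so the last vowel is not what conditions the rule; the final letter is.
"lipu" ends in -u. The stems ending in -u (hanavu → vehanavu, hurafbu → vehurafbu, kebu → vekebu) add the prefix ve-.
So lipu → velipu.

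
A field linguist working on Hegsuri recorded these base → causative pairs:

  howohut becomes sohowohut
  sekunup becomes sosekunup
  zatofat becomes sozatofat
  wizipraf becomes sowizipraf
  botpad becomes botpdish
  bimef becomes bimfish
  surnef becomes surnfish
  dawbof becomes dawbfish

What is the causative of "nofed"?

nofdish

wizipraf and bimef both end in -f yet inflect differently (sowizipraf, bimfish), so the final letter is not what conditions the rule; the number of vowels is.
"nofed" has 2 vowels. The stems with 2 vowels (botpad → botpdish, bimef → bimfish, surnef → surnfish) delete the last vowel and add -ish.
The other pattern: stems with 3 vowels add the prefix so-.
So nofed → nofdish.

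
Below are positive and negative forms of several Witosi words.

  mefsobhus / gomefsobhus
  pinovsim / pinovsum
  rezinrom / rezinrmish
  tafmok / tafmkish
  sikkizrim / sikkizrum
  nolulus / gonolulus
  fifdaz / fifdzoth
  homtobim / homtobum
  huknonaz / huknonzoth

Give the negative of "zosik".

"zosik" has last vowel 'i'. The stems whose last vowel is 'i' (homtobim → homtobum, sikkizrim → sikkizrum, pinovsim → pinovsum) change the last vowel to 'u'.
The other patterns: stems whose last vowel is 'a' delete the last vowel and add -oth; stems whose last vowel is 'o' delete the last vowel and add -ish; stems whose last vowel is 'u' add the prefix go-.
So zosik → zosuk.

zosuk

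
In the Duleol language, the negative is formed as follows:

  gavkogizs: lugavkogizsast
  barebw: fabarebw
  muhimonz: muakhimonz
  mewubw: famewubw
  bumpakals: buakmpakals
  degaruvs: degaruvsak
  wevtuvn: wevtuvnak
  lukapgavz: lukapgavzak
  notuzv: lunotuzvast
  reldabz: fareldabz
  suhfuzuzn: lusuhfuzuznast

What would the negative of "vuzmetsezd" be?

luvuzmetsezdast

suhfuzuzn and wevtuvn both end in -n yet inflect differently (lusuhfuzuznast, wevtuvnak), so the final letter is not what conditions the rule; the second-to-last letter is.
"vuzmetsezd" has second-to-last letter 'z'. The stems whose second-to-last letter is 'z' (suhfuzuzn → lusuhfuzuznast, gavkogizs → lugavkogizsast, notuzv → lunotuzvast) add lu- … -ast around the stem.
The other patterns: stems whose second-to-last letter is 'v' add -ak; stems whose second-to-last letter is 'b' add the prefix fa-; stems whose second-to-last letter is 'l' or 'n' insert -ak- after the first vowel.
So vuzmetsezd → luvuzmetsezdast.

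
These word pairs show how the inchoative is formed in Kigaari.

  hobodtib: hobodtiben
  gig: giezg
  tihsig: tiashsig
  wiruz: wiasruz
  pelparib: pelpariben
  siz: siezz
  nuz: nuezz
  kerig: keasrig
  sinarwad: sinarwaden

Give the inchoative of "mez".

"mez" has 1 vowel. The stems with 1 vowel (nuz → nuezz, siz → siezz, gig → giezg) insert -ez- after the first vowel.
The other patterns: stems with 2 vowels insert -as- after the first vowel; stems with 3 vowels add -en.
So mez → meezz.

meezz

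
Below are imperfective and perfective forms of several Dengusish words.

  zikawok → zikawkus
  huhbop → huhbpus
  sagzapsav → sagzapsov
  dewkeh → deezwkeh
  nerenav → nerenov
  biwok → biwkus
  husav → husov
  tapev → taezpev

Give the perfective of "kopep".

koezpep

husav and tapev both end in -v yet inflect differently (husov, taezpev), so the final letter is not what conditions the rule; the last vowel is.
"kopep" has last vowel 'e'. The stems whose last vowel is 'e' (tapev → taezpev, dewkeh → deezwkeh) insert -ez- after the first vowel.
So kopep → koezpep.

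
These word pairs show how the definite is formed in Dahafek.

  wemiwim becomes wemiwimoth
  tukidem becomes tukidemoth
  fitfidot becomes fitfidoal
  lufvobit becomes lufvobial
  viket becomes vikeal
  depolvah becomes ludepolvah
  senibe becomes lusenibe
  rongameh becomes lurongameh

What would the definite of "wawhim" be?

wawhimoth

"wawhim" ends in -m. The stems ending in -m (wemiwim → wemiwimoth, tukidem → tukidemoth) add -oth.
So wawhim → wawhimoth.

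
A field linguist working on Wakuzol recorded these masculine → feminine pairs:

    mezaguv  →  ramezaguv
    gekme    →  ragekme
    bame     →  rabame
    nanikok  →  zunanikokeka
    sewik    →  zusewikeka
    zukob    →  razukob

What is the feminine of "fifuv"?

"fifuv" ends in -v. The one such stem in the data (mezaguv → ramezaguv) adds the prefix ra-, so the same rule applies.
So fifuv → rafifuv.

rafifuv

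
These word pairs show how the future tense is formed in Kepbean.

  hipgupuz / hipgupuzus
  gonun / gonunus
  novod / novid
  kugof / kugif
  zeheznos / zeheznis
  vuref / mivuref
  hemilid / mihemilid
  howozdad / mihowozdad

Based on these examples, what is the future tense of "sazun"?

kugof and vuref both end in -f yet inflect differently (kugif, mivuref), so the final letter is not what conditions the rule; the last vowel is.
"sazun" has last vowel 'u'. The stems whose last vowel is 'u' (hipgupuz → hipgupuzus, gonun → gonunus) add -us.
The other patterns: stems whose last vowel is 'o' change the last vowel to 'i'; stems whose last vowel is 'a', 'e' or 'i' add the prefix mi-.
So sazun → sazunus.

sazunus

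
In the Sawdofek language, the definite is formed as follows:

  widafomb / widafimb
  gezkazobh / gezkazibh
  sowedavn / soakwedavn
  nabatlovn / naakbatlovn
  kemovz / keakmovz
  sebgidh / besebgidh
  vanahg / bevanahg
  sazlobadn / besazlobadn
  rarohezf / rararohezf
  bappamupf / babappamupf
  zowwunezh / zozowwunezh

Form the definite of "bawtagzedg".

gezkazobh and sebgidh both end in -h yet inflect differently (gezkazibh, besebgidh), so the final letter is not what conditions the rule; the second-to-last letter is.
"bawtagzedg" has second-to-last letter 'd'. The stems whose second-to-last letter is 'd' (sebgidh → besebgidh, sazlobadn → besazlobadn) add the prefix be-.
The other patterns: stems whose second-to-last letter is 'b' or 'm' change the last vowel to 'i'; stems whose second-to-last letter is 'v' insert -ak- after the first vowel; stems whose second-to-last letter is 'p' or 'z' repeat the first consonant+vowel as a prefix.
So bawtagzedg → bebawtagzedg.

bebawtagzedg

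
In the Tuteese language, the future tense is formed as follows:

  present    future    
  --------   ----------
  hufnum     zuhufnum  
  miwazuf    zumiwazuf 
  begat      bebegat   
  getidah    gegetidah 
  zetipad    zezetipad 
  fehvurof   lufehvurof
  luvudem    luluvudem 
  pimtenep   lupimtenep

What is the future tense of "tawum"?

zutawum

"tawum" has last vowel 'u'. The stems whose last vowel is 'u' (hufnum → zuhufnum, miwazuf → zumiwazuf) add the prefix zu-.
So tawum → zutawum.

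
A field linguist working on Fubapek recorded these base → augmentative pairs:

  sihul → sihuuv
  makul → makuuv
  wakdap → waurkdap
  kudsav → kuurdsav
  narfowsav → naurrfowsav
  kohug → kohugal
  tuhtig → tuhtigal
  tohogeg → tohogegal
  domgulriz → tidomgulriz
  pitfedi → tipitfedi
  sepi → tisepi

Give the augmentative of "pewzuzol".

pewzuzouv

"pewzuzol" ends in -l. The stems ending in -l (sihul → sihuuv, makul → makuuv) drop the final letter and add -uv.
The other patterns: stems ending in -p or -v insert -ur- after the first vowel; stems ending in -g add -al; stems ending in -i or -z add the prefix ti-.
So pewzuzol → pewzuzouv.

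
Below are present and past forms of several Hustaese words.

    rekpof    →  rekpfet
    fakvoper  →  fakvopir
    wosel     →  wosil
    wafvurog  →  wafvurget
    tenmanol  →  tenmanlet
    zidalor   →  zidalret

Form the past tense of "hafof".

tenmanol and wosel both end in -l yet inflect differently (tenmanlet, wosil), so the final letter is not what conditions the rule; the last vowel is.
"hafof" has last vowel 'o'. The stems whose last vowel is 'o' (zidalor → zidalret, rekpof → rekpfet, wafvurog → wafvurget) delete the last vowel and add -et.
So hafof → haffet.

haffet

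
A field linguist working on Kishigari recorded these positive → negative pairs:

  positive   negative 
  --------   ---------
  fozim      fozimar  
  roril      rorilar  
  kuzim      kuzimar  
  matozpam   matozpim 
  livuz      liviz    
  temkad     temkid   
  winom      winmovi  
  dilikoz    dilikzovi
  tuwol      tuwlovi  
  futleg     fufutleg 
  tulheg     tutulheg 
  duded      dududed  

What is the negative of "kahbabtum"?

kahbabtim

fozim and matozpam both end in -m yet inflect differently (fozimar, matozpim), so the final letter is not what conditions the rule; the last vowel is.
"kahbabtum" has last vowel 'u'. The one such stem in the data (livuz → liviz) changes the last vowel to 'i' (as do matozpam, temkad), so the same rule applies.
The other patterns: stems whose last vowel is 'i' add -ar; stems whose last vowel is 'o' delete the last vowel and add -ovi; stems whose last vowel is 'e' repeat the first consonant+vowel as a prefix.
So kahbabtum → kahbabtim.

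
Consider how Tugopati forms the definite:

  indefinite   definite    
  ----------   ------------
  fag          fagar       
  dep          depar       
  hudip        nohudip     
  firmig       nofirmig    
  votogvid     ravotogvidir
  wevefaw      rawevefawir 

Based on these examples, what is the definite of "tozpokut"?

dep and hudip both end in -p yet inflect differently (depar, nohudip), so the final letter is not what conditions the rule; the number of vowels is.
"tozpokut" has 3 vowels. The stems with 3 vowels (votogvid → ravotogvidir, wevefaw → rawevefawir) add ra- … -ir around the stem.
The other patterns: stems with 1 vowel add -ar; stems with 2 vowels add the prefix no-.
So tozpokut → ratozpokutir.

ratozpokutir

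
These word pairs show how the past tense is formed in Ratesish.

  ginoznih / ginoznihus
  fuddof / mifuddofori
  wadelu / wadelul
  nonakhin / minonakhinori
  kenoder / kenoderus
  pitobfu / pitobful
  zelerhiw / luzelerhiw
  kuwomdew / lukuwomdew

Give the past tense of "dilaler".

dilalerus

zelerhiw and ginoznih both have last vowel 'i' yet inflect differently (luzelerhiw, ginoznihus), so the last vowel is not what conditions the rule; the final letter is.
"dilaler" ends in -r. The one such stem in the data (kenoder → kenoderus) adds -us, so the same rule applies.
The other patterns: stems ending in -w add the prefix lu-; stems ending in -u drop the final letter and add -ul; stems ending in -f or -n add mi- … -ori around the stem.
So dilaler → dilalerus.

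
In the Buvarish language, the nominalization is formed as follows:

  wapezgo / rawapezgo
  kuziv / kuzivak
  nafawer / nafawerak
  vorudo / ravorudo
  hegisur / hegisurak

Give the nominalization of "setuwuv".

setuwuvak

wapezgo and hegisur both have 3 vowels yet inflect differently (rawapezgo, hegisurak), so the number of vowels is not what conditions the rule; the final letter is.
"setuwuv" ends in -v. The one such stem in the data (kuziv → kuzivak) adds -ak, so the same rule applies.
So setuwuv → setuwuvak.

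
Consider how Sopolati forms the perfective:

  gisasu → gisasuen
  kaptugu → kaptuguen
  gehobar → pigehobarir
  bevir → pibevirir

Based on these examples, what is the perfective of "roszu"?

"roszu" ends in a vowel. The stems ending in a vowel (gisasu → gisasuen, kaptugu → kaptuguen) add -en.
The other pattern: stems ending in a consonant add pi- … -ir around the stem.
So roszu → roszuen.

roszuen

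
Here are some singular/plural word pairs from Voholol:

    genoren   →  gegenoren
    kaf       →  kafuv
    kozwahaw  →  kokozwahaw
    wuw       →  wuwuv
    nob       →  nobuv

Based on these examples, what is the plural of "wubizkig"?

kozwahaw and wuw both end in -w yet inflect differently (kokozwahaw, wuwuv), so the final letter is not what conditions the rule; the number of vowels is.
"wubizkig" has 3 vowels. The stems with 3 vowels (genoren → gegenoren, kozwahaw → kokozwahaw) repeat the first consonant+vowel as a prefix.
The other pattern: stems with 1 vowel add -uv.
So wubizkig → wuwubizkig.

wuwubizkig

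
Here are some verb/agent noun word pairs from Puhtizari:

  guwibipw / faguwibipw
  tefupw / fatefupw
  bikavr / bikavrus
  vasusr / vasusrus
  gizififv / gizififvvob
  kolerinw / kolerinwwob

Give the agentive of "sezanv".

sezanvvob

guwibipw and kolerinw both end in -w yet inflect differently (faguwibipw, kolerinwwob), so the final letter is not what conditions the rule; the second-to-last letter is.
"sezanv" has second-to-last letter 'n'. The one such stem in the data (kolerinw → kolerinwwob) doubles the final consonant and adds -ob (as does gizififv), so the same rule applies.
So sezanv → sezanvvob.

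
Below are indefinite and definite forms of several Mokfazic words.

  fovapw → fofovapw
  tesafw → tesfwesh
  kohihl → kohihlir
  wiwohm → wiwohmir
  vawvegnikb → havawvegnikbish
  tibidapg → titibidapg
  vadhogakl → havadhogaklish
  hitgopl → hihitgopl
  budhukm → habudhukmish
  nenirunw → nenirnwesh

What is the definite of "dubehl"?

dubehlir

kohihl and vadhogakl both end in -l yet inflect differently (kohihlir, havadhogaklish), so the final letter is not what conditions the rule; the second-to-last letter is.
"dubehl" has second-to-last letter 'h'. The stems whose second-to-last letter is 'h' (wiwohm → wiwohmir, kohihl → kohihlir) add -ir.
The other patterns: stems whose second-to-last letter is 'k' add ha- … -ish around the stem; stems whose second-to-last letter is 'p' repeat the first consonant+vowel as a prefix; stems whose second-to-last letter is 'f' or 'n' delete the last vowel and add -esh.
So dubehl → dubehlir.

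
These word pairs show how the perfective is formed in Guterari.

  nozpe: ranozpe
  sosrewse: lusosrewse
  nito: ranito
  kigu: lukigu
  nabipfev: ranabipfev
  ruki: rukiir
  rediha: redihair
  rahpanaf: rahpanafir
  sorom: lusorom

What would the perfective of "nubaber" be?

nozpe and sosrewse both end in -e yet inflect differently (ranozpe, lusosrewse), so the final letter is not what conditions the rule; the first letter is.
"nubaber" begins with n-. The stems beginning with n- (nozpe → ranozpe, nabipfev → ranabipfev, nito → ranito) add the prefix ra-.
The other patterns: stems beginning with r- add -ir; stems beginning with k- or s- add the prefix lu-.
So nubaber → ranubaber.

ranubaber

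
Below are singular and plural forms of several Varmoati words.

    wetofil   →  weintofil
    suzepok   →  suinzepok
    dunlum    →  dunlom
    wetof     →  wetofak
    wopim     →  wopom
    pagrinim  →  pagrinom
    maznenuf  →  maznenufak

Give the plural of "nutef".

nutefak

dunlum and maznenuf both have last vowel 'u' yet inflect differently (dunlom, maznenufak), so the last vowel is not what conditions the rule; the final letter is.
"nutef" ends in -f. The stems ending in -f (wetof → wetofak, maznenuf → maznenufak) add -ak.
The other patterns: stems ending in -m change the last vowel to 'o'; stems ending in -k or -l insert -in- after the first vowel.
So nutef → nutefak.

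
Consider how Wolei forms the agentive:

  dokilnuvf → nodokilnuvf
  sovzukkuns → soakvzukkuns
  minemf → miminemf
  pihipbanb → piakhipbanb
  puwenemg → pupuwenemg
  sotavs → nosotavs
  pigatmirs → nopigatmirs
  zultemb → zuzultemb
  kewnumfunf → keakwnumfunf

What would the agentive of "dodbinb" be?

doakdbinb

pihipbanb and zultemb both end in -b yet inflect differently (piakhipbanb, zuzultemb), so the final letter is not what conditions the rule; the second-to-last letter is.
"dodbinb" has second-to-last letter 'n'. The stems whose second-to-last letter is 'n' (kewnumfunf → keakwnumfunf, sovzukkuns → soakvzukkuns, pihipbanb → piakhipbanb) insert -ak- after the first vowel.
So dodbinb → doakdbinb.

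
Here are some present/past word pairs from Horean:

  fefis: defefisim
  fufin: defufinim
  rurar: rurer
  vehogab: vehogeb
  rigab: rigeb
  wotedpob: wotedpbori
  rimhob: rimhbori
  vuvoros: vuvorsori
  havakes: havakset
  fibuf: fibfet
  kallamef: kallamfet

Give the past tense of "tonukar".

tonuker

vehogab and wotedpob both end in -b yet inflect differently (vehogeb, wotedpbori), so the final letter is not what conditions the rule; the last vowel is.
"tonukar" has last vowel 'a'. The stems whose last vowel is 'a' (rurar → rurer, vehogab → vehogeb, rigab → rigeb) change the last vowel to 'e'.
The other patterns: stems whose last vowel is 'i' add de- … -im around the stem; stems whose last vowel is 'o' delete the last vowel and add -ori; stems whose last vowel is 'e' or 'u' delete the last vowel and add -et.
So tonukar → tonuker.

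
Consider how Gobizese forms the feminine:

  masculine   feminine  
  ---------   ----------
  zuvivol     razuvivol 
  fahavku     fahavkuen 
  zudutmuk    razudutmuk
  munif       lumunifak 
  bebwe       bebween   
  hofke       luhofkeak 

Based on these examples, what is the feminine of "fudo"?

fudoen

bebwe and hofke both end in -e yet inflect differently (bebween, luhofkeak), so the final letter is not what conditions the rule; the first letter is.
"fudo" begins with f-. The one such stem in the data (fahavku → fahavkuen) adds -en, so the same rule applies.
So fudo → fudoen.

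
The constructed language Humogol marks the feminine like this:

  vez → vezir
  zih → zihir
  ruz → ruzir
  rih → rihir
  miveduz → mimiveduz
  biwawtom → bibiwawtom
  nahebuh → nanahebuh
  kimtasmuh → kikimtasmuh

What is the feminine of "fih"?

fihir

vez and miveduz both end in -z yet inflect differently (vezir, mimiveduz), so the final letter is not what conditions the rule; the number of vowels is.
"fih" has 1 vowel. The stems with 1 vowel (vez → vezir, zih → zihir, ruz → ruzir) add -ir.
The other pattern: stems with 3 vowels repeat the first consonant+vowel as a prefix.
So fih → fihir.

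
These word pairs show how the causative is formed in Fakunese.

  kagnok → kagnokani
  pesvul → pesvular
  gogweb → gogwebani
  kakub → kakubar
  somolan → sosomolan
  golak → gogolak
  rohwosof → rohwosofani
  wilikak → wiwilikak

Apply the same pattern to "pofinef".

pofinefani

kakub and gogweb both end in -b yet inflect differently (kakubar, gogwebani), so the final letter is not what conditions the rule; the last vowel is.
"pofinef" has last vowel 'e'. The one such stem in the data (gogweb → gogwebani) adds -ani, so the same rule applies.
So pofinef → pofinefani.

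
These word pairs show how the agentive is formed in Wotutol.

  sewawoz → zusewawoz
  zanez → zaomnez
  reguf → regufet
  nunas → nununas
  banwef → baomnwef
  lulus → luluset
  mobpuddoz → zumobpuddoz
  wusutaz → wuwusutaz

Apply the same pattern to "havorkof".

zuhavorkof

"havorkof" has last vowel 'o'. The stems whose last vowel is 'o' (mobpuddoz → zumobpuddoz, sewawoz → zusewawoz) add the prefix zu-.
So havorkof → zuhavorkof.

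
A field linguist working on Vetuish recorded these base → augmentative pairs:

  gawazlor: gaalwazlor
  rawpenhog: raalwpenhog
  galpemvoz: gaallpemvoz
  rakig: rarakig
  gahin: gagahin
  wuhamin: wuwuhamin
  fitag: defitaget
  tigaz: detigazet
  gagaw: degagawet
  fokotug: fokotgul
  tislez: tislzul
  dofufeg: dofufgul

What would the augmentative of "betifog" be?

bealtifog

"betifog" has last vowel 'o'. The stems whose last vowel is 'o' (gawazlor → gaalwazlor, rawpenhog → raalwpenhog, galpemvoz → gaallpemvoz) insert -al- after the first vowel.
The other patterns: stems whose last vowel is 'i' repeat the first consonant+vowel as a prefix; stems whose last vowel is 'a' add de- … -et around the stem; stems whose last vowel is 'e' or 'u' delete the last vowel and add -ul.
So betifog → bealtifog.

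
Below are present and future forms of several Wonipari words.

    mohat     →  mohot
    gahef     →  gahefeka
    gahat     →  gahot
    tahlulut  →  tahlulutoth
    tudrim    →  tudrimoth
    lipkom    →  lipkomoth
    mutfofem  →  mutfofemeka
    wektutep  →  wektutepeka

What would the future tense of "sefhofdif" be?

sefhofdifoth

"sefhofdif" has last vowel 'i'. The one such stem in the data (tudrim → tudrimoth) adds -oth, so the same rule applies.
So sefhofdif → sefhofdifoth.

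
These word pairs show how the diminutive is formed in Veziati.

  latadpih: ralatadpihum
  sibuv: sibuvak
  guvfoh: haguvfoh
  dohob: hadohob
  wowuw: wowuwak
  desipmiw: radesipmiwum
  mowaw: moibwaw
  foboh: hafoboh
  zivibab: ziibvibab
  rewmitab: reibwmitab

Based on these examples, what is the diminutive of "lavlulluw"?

lavlulluwak

wowuw and mowaw both end in -w yet inflect differently (wowuwak, moibwaw), so the final letter is not what conditions the rule; the last vowel is.
"lavlulluw" has last vowel 'u'. The stems whose last vowel is 'u' (wowuw → wowuwak, sibuv → sibuvak) add -ak.
The other patterns: stems whose last vowel is 'o' add the prefix ha-; stems whose last vowel is 'a' insert -ib- after the first vowel; stems whose last vowel is 'i' add ra- … -um around the stem.
So lavlulluw → lavlulluwak.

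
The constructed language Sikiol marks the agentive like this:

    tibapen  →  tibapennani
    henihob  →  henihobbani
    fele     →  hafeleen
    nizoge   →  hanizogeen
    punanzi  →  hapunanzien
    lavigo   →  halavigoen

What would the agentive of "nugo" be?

hanugoen

"nugo" ends in a vowel. The stems ending in a vowel (fele → hafeleen, nizoge → hanizogeen, punanzi → hapunanzien) add ha- … -en around the stem.
The other pattern: stems ending in a consonant double the final consonant and add -ani.
So nugo → hanugoen.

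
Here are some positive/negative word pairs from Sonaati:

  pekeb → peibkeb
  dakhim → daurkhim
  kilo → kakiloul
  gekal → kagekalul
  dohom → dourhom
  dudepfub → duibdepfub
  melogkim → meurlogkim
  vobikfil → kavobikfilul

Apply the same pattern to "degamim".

"degamim" ends in -m. The stems ending in -m (dakhim → daurkhim, dohom → dourhom, melogkim → meurlogkim) insert -ur- after the first vowel.
The other patterns: stems ending in -b insert -ib- after the first vowel; stems ending in -l or -o add ka- … -ul around the stem.
So degamim → deurgamim.

deurgamim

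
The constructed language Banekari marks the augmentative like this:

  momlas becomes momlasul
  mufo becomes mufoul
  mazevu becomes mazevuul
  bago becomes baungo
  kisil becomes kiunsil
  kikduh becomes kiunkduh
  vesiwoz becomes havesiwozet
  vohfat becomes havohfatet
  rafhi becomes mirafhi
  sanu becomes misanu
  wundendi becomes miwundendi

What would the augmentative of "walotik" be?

"walotik" begins with w-. The one such stem in the data (wundendi → miwundendi) adds the prefix mi-, so the same rule applies.
So walotik → miwalotik.

miwalotik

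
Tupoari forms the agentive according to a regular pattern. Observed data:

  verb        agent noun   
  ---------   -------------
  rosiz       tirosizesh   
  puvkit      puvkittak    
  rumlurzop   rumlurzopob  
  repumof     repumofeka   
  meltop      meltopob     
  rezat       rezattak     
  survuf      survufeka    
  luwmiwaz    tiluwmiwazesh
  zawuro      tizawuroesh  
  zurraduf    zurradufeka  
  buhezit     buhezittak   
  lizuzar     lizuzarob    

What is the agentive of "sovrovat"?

"sovrovat" ends in -t. The stems ending in -t (buhezit → buhezittak, puvkit → puvkittak, rezat → rezattak) double the final consonant and add -ak.
So sovrovat → sovrovattak.

sovrovattak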